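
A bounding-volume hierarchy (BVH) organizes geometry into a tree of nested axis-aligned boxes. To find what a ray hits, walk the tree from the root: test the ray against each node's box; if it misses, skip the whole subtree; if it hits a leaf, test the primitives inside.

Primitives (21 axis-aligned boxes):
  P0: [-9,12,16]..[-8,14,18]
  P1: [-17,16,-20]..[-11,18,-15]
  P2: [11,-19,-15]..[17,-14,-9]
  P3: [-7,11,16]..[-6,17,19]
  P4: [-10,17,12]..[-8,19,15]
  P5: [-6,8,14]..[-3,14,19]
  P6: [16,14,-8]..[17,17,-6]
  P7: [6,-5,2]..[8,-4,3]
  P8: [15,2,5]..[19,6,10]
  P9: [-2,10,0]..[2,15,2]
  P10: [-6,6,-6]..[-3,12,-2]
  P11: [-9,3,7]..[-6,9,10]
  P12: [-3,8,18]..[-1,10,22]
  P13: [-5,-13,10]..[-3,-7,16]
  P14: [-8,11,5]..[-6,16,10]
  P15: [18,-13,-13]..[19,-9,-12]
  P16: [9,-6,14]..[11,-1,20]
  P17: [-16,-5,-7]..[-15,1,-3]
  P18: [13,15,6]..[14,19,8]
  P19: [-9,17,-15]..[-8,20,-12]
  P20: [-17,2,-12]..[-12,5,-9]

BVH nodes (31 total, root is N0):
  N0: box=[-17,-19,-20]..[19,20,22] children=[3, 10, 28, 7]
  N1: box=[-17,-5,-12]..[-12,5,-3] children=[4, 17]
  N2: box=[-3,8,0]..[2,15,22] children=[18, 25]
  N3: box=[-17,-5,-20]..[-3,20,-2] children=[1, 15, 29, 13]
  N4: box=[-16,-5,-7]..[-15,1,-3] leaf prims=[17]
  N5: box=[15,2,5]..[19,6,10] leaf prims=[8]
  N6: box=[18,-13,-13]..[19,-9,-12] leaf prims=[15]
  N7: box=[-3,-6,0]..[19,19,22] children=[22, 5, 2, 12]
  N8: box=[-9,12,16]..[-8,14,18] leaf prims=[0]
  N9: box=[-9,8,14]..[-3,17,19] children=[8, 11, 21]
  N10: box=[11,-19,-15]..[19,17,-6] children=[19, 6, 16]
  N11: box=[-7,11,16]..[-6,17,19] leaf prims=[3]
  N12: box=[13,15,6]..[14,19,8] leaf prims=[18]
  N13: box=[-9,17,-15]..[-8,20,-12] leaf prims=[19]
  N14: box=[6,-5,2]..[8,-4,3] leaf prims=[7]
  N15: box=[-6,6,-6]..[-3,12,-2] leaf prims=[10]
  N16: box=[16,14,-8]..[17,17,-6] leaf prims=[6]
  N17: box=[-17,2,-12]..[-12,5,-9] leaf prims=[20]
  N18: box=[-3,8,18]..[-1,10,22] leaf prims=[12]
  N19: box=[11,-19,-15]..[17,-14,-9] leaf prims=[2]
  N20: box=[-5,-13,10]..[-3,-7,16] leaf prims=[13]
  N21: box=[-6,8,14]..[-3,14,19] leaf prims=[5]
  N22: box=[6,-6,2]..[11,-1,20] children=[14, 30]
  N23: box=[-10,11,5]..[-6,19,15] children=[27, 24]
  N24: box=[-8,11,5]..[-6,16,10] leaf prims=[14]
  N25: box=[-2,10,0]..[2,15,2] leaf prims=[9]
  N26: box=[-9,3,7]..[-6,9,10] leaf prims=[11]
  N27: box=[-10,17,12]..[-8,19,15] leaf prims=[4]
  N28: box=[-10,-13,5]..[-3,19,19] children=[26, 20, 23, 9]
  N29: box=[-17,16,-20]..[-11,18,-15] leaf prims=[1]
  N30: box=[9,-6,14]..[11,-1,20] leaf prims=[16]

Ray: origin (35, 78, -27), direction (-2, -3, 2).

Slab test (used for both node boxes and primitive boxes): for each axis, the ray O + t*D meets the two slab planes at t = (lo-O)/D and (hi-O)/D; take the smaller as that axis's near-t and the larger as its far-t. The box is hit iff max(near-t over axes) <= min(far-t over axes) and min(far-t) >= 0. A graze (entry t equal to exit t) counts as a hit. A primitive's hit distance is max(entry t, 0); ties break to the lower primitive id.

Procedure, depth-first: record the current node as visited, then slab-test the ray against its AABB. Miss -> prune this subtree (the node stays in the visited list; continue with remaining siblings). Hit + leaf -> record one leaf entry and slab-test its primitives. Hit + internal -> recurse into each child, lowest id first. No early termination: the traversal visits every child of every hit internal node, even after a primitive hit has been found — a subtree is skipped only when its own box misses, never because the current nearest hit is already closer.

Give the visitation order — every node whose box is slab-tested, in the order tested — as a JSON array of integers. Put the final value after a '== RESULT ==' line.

Traverse from the root:
N0 x:[8,26] y:[58/3,97/3] z:[7/2,49/2] -> hit [58/3,49/2], descend [3, 7, 10, 28]
  N3 x:[19,26] y:[58/3,83/3] z:[7/2,25/2] -> miss, prune
  N7 x:[8,19] y:[59/3,28] z:[27/2,49/2] -> miss, prune
  N10 x:[8,12] y:[61/3,97/3] z:[6,21/2] -> miss, prune
  N28 x:[19,45/2] y:[59/3,91/3] z:[16,23] -> hit [59/3,45/2], descend [9, 20, 23, 26]
    N9 x:[19,22] y:[61/3,70/3] z:[41/2,23] -> hit [41/2,22], descend [8, 11, 21]
      N8 x:[43/2,22] y:[64/3,22] z:[43/2,45/2] -> hit [43/2,22] leaf, test {P0@t=43/2}
      N11 x:[41/2,21] y:[61/3,67/3] z:[43/2,23] -> miss, prune
      N21 x:[19,41/2] y:[64/3,70/3] z:[41/2,23] -> miss, prune
    N20 x:[19,20] y:[85/3,91/3] z:[37/2,43/2] -> miss, prune
    N23 x:[41/2,45/2] y:[59/3,67/3] z:[16,21] -> hit [41/2,21], descend [24, 27]
      N24 x:[41/2,43/2] y:[62/3,67/3] z:[16,37/2] -> miss, prune
      N27 x:[43/2,45/2] y:[59/3,61/3] z:[39/2,21] -> miss, prune
    N26 x:[41/2,22] y:[23,25] z:[17,37/2] -> miss, prune

Summary -> nodes [0, 3, 7, 10, 28, 9, 8, 11, 21, 20, 23, 24, 27, 26]; box-tests=14; leaf-entries=1; first=P0

== RESULT ==
[0, 3, 7, 10, 28, 9, 8, 11, 21, 20, 23, 24, 27, 26]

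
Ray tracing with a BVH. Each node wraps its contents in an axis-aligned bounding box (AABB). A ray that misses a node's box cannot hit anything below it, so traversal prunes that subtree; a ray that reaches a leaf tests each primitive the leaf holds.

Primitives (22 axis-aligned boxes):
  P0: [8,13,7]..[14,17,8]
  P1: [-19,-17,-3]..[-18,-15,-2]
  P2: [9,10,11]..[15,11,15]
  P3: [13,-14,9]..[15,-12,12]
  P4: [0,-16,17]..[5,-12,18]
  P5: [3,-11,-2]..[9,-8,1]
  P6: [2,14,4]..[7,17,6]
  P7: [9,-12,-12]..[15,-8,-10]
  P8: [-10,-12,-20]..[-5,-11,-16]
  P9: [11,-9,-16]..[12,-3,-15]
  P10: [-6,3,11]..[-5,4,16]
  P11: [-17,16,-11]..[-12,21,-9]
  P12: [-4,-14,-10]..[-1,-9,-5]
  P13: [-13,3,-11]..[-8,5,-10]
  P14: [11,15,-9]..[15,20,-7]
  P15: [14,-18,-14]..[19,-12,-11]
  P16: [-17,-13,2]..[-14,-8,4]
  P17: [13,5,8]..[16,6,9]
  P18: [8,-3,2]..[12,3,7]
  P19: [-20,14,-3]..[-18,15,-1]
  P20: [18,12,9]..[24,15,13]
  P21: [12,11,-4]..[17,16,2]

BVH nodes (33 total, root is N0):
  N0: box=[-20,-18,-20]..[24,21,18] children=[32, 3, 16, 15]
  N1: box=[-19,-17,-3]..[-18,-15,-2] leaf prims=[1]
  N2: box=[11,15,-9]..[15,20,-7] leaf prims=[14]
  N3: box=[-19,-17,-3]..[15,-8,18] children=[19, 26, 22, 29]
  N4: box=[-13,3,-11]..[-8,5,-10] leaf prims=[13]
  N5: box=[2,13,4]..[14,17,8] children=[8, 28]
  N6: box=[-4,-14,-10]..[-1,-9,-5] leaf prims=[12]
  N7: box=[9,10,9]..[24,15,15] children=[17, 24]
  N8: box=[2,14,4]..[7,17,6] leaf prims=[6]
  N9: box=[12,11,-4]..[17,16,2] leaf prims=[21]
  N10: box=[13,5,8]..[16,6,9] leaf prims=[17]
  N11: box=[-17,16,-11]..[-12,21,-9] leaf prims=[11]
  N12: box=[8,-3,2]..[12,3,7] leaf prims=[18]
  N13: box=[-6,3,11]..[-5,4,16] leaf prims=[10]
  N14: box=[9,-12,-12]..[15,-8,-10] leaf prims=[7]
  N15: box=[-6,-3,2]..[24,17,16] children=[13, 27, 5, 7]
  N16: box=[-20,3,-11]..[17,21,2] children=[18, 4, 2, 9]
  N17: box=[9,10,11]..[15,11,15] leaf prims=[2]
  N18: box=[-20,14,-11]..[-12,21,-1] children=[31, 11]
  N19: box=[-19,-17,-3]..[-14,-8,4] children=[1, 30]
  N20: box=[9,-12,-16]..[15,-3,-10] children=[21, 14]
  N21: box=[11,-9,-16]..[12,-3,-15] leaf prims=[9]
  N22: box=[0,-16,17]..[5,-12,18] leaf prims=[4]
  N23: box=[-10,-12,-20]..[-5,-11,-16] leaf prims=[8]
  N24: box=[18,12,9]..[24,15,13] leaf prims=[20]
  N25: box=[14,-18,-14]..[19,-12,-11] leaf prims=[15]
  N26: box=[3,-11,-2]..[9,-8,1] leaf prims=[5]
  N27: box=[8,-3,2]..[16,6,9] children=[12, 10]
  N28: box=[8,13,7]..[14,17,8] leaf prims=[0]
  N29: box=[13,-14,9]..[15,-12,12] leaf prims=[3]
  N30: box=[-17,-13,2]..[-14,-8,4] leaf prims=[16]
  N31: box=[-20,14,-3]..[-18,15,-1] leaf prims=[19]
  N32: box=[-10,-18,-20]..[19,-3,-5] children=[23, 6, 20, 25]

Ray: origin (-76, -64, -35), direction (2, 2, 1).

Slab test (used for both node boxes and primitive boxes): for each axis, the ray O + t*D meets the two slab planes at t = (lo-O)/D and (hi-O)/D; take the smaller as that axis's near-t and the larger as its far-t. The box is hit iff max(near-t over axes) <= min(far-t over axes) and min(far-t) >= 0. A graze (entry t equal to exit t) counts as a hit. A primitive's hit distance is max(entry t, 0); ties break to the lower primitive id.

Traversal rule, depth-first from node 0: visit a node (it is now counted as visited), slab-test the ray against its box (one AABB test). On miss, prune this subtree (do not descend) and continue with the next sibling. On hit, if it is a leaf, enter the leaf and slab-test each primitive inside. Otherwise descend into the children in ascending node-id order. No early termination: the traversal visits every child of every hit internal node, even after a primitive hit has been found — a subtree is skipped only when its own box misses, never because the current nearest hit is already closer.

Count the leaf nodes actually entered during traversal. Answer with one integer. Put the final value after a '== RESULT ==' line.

Trace the traversal:
N0 x:[28,50] y:[23,85/2] z:[15,53] -> hit [28,85/2], descend [3, 15, 16, 32]
  N3 x:[57/2,91/2] y:[47/2,28] z:[32,53] -> miss, prune
  N15 x:[35,50] y:[61/2,81/2] z:[37,51] -> hit [37,81/2], descend [5, 7, 13, 27]
    N5 x:[39,45] y:[77/2,81/2] z:[39,43] -> hit [39,81/2], descend [8, 28]
      N8 x:[39,83/2] y:[39,81/2] z:[39,41] -> hit [39,81/2] leaf, test {P6@t=39}
      N28 x:[42,45] y:[77/2,81/2] z:[42,43] -> miss, prune
    N7 x:[85/2,50] y:[37,79/2] z:[44,50] -> miss, prune
    N13 x:[35,71/2] y:[67/2,34] z:[46,51] -> miss, prune
    N27 x:[42,46] y:[61/2,35] z:[37,44] -> miss, prune
  N16 x:[28,93/2] y:[67/2,85/2] z:[24,37] -> hit [67/2,37], descend [2, 4, 9, 18]
    N2 x:[87/2,91/2] y:[79/2,42] z:[26,28] -> miss, prune
    N4 x:[63/2,34] y:[67/2,69/2] z:[24,25] -> miss, prune
    N9 x:[44,93/2] y:[75/2,40] z:[31,37] -> miss, prune
    N18 x:[28,32] y:[39,85/2] z:[24,34] -> miss, prune
  N32 x:[33,95/2] y:[23,61/2] z:[15,30] -> miss, prune

Visited [0, 3, 15, 5, 8, 28, 7, 13, 27, 16, 2, 4, 9, 18, 32]. Tests: 15 box, 1 leaf. Nearest: P6.

== RESULT ==
1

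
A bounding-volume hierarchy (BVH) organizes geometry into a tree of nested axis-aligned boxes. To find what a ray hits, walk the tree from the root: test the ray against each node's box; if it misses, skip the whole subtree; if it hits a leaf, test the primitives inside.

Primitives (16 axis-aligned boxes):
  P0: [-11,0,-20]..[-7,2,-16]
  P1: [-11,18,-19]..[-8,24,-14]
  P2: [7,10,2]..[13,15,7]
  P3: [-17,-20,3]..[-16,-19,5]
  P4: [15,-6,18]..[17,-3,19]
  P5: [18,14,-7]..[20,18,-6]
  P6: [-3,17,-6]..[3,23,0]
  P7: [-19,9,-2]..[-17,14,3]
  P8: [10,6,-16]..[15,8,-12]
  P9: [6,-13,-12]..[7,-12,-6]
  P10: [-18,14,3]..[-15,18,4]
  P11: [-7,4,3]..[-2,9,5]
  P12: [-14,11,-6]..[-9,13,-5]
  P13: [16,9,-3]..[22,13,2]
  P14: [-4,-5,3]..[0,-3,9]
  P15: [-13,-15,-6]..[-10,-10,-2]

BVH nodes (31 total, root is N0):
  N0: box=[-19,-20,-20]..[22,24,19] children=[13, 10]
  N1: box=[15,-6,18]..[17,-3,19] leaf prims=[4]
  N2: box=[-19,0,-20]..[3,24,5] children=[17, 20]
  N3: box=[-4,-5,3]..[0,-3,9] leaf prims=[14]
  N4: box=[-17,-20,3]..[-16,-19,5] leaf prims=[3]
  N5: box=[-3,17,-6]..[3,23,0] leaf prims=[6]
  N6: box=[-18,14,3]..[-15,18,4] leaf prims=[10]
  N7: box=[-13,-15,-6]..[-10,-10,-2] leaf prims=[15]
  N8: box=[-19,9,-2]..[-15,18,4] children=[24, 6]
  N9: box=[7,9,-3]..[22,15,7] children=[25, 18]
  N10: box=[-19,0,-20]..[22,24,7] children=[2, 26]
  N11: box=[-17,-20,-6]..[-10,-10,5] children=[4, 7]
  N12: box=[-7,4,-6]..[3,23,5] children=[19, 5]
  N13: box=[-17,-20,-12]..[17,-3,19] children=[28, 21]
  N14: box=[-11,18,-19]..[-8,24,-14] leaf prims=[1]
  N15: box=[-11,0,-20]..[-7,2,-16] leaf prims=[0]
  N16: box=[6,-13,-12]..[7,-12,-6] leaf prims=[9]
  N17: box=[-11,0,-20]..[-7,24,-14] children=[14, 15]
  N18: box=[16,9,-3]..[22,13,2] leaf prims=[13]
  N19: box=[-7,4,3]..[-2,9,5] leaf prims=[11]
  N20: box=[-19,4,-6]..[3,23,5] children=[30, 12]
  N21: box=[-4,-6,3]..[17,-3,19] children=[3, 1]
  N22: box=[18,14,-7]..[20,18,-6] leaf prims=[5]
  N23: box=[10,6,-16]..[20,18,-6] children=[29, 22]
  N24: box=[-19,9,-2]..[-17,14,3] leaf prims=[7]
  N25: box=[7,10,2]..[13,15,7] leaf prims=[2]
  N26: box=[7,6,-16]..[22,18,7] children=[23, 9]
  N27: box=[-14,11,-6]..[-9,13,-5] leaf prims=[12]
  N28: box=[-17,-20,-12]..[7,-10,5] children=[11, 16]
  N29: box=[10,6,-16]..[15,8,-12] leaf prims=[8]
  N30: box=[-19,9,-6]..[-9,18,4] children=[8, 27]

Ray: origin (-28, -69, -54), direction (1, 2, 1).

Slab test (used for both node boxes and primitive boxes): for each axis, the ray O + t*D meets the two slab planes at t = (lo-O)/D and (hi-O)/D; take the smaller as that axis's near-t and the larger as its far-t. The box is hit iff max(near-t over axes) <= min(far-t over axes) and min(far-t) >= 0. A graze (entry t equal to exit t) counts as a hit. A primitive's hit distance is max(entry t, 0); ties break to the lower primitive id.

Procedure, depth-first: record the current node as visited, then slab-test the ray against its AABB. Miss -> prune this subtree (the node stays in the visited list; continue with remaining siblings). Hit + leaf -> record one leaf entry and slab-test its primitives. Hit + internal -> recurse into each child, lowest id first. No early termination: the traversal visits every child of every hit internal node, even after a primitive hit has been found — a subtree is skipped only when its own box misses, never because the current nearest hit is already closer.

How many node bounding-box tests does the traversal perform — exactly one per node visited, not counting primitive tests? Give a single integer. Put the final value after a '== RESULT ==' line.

Trace the traversal:
N0 x:[9,50] y:[49/2,93/2] z:[34,73] -> hit [34,93/2], descend [10, 13]
  N10 x:[9,50] y:[69/2,93/2] z:[34,61] -> hit [69/2,93/2], descend [2, 26]
    N2 x:[9,31] y:[69/2,93/2] z:[34,59] -> miss, prune
    N26 x:[35,50] y:[75/2,87/2] z:[38,61] -> hit [38,87/2], descend [9, 23]
      N9 x:[35,50] y:[39,42] z:[51,61] -> miss, prune
      N23 x:[38,48] y:[75/2,87/2] z:[38,48] -> hit [38,87/2], descend [22, 29]
        N22 x:[46,48] y:[83/2,87/2] z:[47,48] -> miss, prune
        N29 x:[38,43] y:[75/2,77/2] z:[38,42] -> hit [38,77/2] leaf, test {P8@t=38}
  N13 x:[11,45] y:[49/2,33] z:[42,73] -> miss, prune

Summary -> nodes [0, 10, 2, 26, 9, 23, 22, 29, 13]; box-tests=9; leaf-entries=1; first=P8

== RESULT ==
9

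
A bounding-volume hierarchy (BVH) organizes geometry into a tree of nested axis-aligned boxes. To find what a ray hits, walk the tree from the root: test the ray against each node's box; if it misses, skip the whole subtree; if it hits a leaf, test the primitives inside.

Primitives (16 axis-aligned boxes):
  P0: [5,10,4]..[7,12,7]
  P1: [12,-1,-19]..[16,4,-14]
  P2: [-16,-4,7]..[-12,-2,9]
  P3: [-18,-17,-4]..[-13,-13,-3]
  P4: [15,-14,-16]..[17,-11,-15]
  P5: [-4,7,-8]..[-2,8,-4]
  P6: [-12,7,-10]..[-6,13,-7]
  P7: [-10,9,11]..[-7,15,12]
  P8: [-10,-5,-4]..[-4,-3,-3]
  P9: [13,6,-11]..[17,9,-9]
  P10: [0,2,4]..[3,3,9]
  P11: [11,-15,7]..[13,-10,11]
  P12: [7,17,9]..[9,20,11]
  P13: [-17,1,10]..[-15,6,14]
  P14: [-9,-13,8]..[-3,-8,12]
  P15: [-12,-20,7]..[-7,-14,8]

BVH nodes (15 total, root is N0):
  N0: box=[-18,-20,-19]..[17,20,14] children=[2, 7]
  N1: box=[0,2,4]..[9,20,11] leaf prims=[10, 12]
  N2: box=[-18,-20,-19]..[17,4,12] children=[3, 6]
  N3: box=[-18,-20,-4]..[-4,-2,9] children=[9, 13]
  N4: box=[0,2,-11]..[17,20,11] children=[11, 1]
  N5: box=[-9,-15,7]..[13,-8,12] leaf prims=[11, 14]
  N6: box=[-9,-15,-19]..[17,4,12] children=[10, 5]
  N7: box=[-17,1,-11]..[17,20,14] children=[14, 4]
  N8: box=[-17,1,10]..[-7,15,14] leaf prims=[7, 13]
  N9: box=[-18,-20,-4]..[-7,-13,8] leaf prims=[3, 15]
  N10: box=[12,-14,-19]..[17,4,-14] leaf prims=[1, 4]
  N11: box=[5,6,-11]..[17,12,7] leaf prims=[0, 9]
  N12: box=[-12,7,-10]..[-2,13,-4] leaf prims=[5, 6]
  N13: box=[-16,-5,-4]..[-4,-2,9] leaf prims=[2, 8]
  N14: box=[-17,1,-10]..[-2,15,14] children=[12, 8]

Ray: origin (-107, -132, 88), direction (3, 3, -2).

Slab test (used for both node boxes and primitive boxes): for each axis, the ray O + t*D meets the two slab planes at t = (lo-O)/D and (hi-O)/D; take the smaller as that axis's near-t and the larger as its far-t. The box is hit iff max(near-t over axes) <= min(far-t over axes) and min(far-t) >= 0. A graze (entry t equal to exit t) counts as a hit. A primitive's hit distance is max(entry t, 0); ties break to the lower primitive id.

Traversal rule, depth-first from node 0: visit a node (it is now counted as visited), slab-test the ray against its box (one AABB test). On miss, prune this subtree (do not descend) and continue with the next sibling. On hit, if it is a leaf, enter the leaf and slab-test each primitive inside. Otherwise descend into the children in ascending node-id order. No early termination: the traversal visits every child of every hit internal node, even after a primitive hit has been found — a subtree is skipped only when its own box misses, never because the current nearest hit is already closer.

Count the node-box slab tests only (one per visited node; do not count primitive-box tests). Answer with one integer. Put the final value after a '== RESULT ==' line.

Traverse from the root:
N0 x:[89/3,124/3] y:[112/3,152/3] z:[37,107/2] -> hit [112/3,124/3], descend [2, 7]
  N2 x:[89/3,124/3] y:[112/3,136/3] z:[38,107/2] -> hit [38,124/3], descend [3, 6]
    N3 x:[89/3,103/3] y:[112/3,130/3] z:[79/2,46] -> miss, prune
    N6 x:[98/3,124/3] y:[39,136/3] z:[38,107/2] -> hit [39,124/3], descend [5, 10]
      N5 x:[98/3,40] y:[39,124/3] z:[38,81/2] -> hit [39,40] leaf, test {P11@t=118/3, P14(miss)}
      N10 x:[119/3,124/3] y:[118/3,136/3] z:[51,107/2] -> miss, prune
  N7 x:[30,124/3] y:[133/3,152/3] z:[37,99/2] -> miss, prune

Visited [0, 2, 3, 6, 5, 10, 7]. Tests: 7 box, 1 leaf. Nearest: P11.

== RESULT ==
7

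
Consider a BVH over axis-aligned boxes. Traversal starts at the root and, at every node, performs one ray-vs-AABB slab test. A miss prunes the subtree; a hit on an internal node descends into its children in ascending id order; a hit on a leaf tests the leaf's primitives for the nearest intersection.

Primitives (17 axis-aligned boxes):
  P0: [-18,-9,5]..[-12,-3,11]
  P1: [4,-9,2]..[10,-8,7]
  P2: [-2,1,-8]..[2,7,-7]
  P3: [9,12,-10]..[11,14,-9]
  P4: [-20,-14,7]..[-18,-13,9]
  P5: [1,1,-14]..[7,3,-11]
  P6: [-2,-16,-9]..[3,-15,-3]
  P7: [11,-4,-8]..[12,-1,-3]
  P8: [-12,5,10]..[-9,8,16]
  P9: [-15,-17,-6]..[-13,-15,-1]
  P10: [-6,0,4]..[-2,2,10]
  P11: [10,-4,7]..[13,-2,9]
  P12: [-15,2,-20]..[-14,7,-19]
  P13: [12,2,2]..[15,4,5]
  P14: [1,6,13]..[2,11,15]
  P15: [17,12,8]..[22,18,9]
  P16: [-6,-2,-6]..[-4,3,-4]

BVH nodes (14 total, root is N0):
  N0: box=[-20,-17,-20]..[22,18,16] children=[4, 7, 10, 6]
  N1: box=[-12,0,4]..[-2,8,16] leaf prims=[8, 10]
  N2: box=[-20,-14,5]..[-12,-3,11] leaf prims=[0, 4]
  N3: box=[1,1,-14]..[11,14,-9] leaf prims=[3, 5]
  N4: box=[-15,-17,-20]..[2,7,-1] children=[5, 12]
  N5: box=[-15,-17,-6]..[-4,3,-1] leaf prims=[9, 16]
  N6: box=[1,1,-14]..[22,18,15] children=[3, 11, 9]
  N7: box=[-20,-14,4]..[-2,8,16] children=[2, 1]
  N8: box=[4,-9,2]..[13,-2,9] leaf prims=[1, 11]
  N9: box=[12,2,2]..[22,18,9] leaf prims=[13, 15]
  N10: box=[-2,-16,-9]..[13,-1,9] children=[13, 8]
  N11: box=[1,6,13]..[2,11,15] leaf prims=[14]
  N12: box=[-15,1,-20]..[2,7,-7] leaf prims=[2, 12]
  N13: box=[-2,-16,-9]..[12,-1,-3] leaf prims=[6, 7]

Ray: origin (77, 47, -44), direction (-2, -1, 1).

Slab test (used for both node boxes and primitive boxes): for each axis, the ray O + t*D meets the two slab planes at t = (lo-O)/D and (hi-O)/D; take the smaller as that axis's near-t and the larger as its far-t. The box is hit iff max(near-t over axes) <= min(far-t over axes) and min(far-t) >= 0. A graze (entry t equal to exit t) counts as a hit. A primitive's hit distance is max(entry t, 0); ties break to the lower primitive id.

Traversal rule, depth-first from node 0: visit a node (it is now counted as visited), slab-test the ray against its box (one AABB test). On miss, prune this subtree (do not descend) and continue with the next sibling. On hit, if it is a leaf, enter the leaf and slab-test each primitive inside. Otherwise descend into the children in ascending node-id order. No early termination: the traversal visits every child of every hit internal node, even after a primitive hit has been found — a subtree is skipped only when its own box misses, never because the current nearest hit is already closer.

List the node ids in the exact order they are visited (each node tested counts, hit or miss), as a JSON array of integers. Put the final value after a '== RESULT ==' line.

Traverse from the root:
N0 x:[55/2,97/2] y:[29,64] z:[24,60] -> hit [29,97/2], descend [4, 6, 7, 10]
  N4 x:[75/2,46] y:[40,64] z:[24,43] -> hit [40,43], descend [5, 12]
    N5 x:[81/2,46] y:[44,64] z:[38,43] -> miss, prune
    N12 x:[75/2,46] y:[40,46] z:[24,37] -> miss, prune
  N6 x:[55/2,38] y:[29,46] z:[30,59] -> hit [30,38], descend [3, 9, 11]
    N3 x:[33,38] y:[33,46] z:[30,35] -> hit [33,35] leaf, test {P3@t=34, P5(miss)}
    N9 x:[55/2,65/2] y:[29,45] z:[46,53] -> miss, prune
    N11 x:[75/2,38] y:[36,41] z:[57,59] -> miss, prune
  N7 x:[79/2,97/2] y:[39,61] z:[48,60] -> hit [48,97/2], descend [1, 2]
    N1 x:[79/2,89/2] y:[39,47] z:[48,60] -> miss, prune
    N2 x:[89/2,97/2] y:[50,61] z:[49,55] -> miss, prune
  N10 x:[32,79/2] y:[48,63] z:[35,53] -> miss, prune

Summary -> nodes [0, 4, 5, 12, 6, 3, 9, 11, 7, 1, 2, 10]; box-tests=12; leaf-entries=1; first=P3

== RESULT ==
[0, 4, 5, 12, 6, 3, 9, 11, 7, 1, 2, 10]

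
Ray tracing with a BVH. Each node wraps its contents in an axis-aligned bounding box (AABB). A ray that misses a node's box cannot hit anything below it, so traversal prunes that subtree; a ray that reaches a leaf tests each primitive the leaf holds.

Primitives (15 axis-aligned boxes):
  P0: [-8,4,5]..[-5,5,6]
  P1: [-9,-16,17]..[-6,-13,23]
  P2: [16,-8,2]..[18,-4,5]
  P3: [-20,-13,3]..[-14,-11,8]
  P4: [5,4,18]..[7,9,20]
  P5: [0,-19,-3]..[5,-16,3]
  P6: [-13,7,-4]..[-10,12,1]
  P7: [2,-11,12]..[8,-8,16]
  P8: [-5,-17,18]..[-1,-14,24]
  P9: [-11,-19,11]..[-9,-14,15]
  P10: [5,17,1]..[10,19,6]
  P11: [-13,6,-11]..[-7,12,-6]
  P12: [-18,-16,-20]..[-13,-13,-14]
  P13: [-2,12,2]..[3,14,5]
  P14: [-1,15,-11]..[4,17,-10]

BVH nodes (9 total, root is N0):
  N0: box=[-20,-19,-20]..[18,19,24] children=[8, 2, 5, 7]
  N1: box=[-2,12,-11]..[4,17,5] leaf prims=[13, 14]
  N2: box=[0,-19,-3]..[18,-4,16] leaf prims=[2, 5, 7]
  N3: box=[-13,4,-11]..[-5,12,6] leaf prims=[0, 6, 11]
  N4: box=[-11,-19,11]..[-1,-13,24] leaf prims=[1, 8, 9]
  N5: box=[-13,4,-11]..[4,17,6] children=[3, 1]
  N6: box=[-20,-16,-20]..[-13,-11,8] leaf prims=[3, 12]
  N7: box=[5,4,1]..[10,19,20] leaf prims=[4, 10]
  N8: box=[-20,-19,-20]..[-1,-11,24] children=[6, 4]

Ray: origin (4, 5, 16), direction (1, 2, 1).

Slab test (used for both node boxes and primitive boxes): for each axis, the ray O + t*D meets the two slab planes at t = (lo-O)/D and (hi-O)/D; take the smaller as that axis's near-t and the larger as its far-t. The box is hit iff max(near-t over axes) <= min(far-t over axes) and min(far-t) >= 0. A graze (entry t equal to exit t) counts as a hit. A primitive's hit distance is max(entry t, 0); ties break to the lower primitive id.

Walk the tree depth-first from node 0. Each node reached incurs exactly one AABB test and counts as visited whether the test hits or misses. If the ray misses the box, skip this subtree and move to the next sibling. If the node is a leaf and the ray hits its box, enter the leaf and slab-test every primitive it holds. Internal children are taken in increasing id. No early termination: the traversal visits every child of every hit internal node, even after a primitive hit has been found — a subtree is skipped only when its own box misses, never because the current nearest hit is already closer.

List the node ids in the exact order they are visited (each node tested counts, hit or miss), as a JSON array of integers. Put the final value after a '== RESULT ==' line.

Trace the traversal:
N0 x:[-24,14] y:[-12,7] z:[-36,8] -> hit [-12,7], descend [2, 5, 7, 8]
  N2 x:[-4,14] y:[-12,-9/2] z:[-19,0] -> miss, prune
  N5 x:[-17,0] y:[-1/2,6] z:[-27,-10] -> miss, prune
  N7 x:[1,6] y:[-1/2,7] z:[-15,4] -> hit [1,4] leaf, test {P4@t=2, P10(miss)}
  N8 x:[-24,-5] y:[-12,-8] z:[-36,8] -> miss, prune

Summary -> nodes [0, 2, 5, 7, 8]; box-tests=5; leaf-entries=1; first=P4

== RESULT ==
[0, 2, 5, 7, 8]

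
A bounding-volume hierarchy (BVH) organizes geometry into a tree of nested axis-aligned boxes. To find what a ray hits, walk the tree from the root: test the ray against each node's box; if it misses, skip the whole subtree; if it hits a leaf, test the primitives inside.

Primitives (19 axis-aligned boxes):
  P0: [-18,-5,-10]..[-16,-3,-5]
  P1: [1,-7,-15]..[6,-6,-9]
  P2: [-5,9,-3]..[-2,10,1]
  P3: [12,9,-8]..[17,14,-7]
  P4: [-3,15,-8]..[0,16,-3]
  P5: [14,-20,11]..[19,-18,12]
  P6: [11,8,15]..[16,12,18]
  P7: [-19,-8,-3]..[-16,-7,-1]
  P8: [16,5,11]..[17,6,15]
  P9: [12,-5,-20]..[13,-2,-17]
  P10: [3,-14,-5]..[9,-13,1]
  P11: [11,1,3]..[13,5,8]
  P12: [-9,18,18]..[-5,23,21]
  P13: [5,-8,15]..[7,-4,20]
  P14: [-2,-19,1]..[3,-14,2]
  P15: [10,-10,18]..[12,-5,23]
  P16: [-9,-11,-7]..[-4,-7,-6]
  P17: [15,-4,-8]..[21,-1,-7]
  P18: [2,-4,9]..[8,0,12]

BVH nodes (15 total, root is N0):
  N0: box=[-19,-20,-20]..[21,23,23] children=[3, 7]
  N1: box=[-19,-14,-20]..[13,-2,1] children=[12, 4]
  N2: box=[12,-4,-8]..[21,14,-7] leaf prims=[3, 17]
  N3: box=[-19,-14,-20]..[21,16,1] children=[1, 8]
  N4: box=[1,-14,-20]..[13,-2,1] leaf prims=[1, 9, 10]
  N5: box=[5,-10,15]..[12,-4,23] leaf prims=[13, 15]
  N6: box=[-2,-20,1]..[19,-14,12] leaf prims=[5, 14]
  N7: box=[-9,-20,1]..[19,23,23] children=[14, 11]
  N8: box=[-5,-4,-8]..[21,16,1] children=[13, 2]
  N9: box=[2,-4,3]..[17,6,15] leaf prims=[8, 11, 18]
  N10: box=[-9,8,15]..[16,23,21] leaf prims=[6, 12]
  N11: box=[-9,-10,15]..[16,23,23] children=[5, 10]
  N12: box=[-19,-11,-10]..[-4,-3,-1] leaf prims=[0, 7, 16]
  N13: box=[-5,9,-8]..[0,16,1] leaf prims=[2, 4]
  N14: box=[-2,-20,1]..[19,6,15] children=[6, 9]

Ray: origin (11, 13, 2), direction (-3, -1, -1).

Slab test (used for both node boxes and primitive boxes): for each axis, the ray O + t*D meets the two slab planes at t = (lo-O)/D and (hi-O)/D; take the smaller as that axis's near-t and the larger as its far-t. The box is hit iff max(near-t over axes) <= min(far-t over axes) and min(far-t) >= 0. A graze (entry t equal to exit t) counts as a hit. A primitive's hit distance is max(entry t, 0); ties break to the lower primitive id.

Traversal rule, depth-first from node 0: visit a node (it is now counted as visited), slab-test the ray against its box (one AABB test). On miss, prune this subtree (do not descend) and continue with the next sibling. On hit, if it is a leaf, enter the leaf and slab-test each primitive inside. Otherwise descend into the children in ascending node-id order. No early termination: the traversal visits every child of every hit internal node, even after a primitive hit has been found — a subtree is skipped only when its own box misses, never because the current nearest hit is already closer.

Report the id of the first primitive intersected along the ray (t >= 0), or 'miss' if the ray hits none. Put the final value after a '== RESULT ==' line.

Traverse from the root:
N0 x:[-10/3,10] y:[-10,33] z:[-21,22] -> hit [-10/3,10], descend [3, 7]
  N3 x:[-10/3,10] y:[-3,27] z:[1,22] -> hit [1,10], descend [1, 8]
    N1 x:[-2/3,10] y:[15,27] z:[1,22] -> miss, prune
    N8 x:[-10/3,16/3] y:[-3,17] z:[1,10] -> hit [1,16/3], descend [2, 13]
      N2 x:[-10/3,-1/3] y:[-1,17] z:[9,10] -> miss, prune
      N13 x:[11/3,16/3] y:[-3,4] z:[1,10] -> hit [11/3,4] leaf, test {P2(miss), P4(miss)}
  N7 x:[-8/3,20/3] y:[-10,33] z:[-21,1] -> hit [-8/3,1], descend [11, 14]
    N11 x:[-5/3,20/3] y:[-10,23] z:[-21,-13] -> miss, prune
    N14 x:[-8/3,13/3] y:[7,33] z:[-13,1] -> miss, prune

Summary -> nodes [0, 3, 1, 8, 2, 13, 7, 11, 14]; box-tests=9; leaf-entries=1; first=miss

== RESULT ==
miss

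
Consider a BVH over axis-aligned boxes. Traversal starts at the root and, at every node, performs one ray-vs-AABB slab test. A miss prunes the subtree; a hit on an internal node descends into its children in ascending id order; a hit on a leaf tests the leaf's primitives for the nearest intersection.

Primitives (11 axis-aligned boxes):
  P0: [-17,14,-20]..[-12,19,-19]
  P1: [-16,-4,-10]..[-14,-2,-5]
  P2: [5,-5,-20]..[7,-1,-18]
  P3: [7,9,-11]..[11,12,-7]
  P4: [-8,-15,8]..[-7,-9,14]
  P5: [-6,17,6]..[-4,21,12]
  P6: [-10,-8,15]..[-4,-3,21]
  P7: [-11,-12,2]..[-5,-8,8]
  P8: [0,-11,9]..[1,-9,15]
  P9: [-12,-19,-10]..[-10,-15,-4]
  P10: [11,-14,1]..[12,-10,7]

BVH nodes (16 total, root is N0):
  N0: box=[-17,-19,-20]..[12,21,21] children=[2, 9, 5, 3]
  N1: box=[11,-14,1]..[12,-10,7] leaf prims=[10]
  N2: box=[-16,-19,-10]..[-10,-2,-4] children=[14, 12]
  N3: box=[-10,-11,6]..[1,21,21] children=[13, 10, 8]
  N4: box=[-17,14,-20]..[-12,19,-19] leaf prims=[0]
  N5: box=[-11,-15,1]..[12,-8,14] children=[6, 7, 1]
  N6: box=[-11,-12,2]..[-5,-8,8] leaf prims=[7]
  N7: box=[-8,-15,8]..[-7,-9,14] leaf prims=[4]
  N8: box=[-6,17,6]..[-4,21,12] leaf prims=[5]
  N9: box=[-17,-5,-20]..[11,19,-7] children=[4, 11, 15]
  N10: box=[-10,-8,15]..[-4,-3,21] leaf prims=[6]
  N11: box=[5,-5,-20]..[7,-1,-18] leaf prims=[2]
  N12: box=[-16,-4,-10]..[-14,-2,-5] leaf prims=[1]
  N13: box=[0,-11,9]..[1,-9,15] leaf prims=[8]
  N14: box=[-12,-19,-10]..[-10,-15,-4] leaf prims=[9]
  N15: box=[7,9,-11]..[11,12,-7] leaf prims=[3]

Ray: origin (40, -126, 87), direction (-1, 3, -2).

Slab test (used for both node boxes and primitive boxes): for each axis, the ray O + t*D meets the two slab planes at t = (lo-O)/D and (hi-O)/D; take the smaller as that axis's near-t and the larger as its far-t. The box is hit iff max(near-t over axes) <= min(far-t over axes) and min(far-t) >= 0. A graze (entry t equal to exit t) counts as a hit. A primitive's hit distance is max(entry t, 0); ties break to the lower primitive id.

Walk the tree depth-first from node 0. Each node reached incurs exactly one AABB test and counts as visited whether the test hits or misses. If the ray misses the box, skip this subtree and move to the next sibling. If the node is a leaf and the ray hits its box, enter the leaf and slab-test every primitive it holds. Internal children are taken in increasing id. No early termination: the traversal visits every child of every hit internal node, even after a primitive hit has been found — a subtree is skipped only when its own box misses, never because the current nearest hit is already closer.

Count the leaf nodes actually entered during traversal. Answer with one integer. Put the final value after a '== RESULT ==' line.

Traverse from the root:
N0 x:[28,57] y:[107/3,49] z:[33,107/2] -> hit [107/3,49], descend [2, 3, 5, 9]
  N2 x:[50,56] y:[107/3,124/3] z:[91/2,97/2] -> miss, prune
  N3 x:[39,50] y:[115/3,49] z:[33,81/2] -> hit [39,81/2], descend [8, 10, 13]
    N8 x:[44,46] y:[143/3,49] z:[75/2,81/2] -> miss, prune
    N10 x:[44,50] y:[118/3,41] z:[33,36] -> miss, prune
    N13 x:[39,40] y:[115/3,39] z:[36,39] -> hit [39,39] leaf, test {P8@t=39}
  N5 x:[28,51] y:[37,118/3] z:[73/2,43] -> hit [37,118/3], descend [1, 6, 7]
    N1 x:[28,29] y:[112/3,116/3] z:[40,43] -> miss, prune
    N6 x:[45,51] y:[38,118/3] z:[79/2,85/2] -> miss, prune
    N7 x:[47,48] y:[37,39] z:[73/2,79/2] -> miss, prune
  N9 x:[29,57] y:[121/3,145/3] z:[47,107/2] -> hit [47,145/3], descend [4, 11, 15]
    N4 x:[52,57] y:[140/3,145/3] z:[53,107/2] -> miss, prune
    N11 x:[33,35] y:[121/3,125/3] z:[105/2,107/2] -> miss, prune
    N15 x:[29,33] y:[45,46] z:[47,49] -> miss, prune

order=[0, 2, 3, 8, 10, 13, 5, 1, 6, 7, 9, 4, 11, 15]  |boxes|=14  |leaves|=1  hit=P8

== RESULT ==
1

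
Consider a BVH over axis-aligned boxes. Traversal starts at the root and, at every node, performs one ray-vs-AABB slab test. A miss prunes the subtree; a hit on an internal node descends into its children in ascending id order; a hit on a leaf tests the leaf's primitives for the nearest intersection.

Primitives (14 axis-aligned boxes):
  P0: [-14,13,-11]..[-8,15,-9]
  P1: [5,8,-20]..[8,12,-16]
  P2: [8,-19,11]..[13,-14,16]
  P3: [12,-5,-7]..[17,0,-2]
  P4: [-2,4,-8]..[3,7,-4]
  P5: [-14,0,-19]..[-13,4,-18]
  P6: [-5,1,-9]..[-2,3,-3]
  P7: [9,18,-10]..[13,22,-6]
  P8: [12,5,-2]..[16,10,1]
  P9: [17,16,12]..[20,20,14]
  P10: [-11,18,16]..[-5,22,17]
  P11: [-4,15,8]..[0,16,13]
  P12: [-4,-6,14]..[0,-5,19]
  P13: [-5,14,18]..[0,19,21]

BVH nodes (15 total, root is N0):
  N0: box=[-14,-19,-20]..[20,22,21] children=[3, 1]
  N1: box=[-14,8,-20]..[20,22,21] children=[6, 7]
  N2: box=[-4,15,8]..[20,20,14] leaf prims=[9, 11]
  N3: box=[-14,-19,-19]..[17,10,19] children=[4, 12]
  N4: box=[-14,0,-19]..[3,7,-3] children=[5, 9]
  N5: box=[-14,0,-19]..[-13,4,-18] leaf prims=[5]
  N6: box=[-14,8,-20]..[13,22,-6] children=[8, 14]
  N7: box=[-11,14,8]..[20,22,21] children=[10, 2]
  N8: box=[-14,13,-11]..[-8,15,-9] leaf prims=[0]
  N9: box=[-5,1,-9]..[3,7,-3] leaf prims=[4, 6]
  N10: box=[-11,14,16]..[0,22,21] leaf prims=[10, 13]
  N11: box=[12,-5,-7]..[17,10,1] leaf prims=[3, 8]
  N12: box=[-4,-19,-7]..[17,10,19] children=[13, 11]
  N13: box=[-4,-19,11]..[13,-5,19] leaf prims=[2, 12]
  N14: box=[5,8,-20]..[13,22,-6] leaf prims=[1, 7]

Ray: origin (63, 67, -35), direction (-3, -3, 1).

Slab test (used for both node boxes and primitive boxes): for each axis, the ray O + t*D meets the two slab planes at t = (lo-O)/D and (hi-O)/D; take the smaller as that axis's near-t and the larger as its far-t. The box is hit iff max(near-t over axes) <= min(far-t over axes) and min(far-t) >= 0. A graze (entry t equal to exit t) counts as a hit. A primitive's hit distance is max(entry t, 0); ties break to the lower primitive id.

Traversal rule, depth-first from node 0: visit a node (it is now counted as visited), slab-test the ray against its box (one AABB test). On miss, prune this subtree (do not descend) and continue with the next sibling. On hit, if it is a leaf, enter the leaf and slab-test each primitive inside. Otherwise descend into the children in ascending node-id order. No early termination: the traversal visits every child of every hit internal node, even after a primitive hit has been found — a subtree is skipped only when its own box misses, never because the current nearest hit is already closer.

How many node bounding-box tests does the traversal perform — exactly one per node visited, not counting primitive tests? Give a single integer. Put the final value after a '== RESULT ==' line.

Traverse from the root:
N0 x:[43/3,77/3] y:[15,86/3] z:[15,56] -> hit [15,77/3], descend [1, 3]
  N1 x:[43/3,77/3] y:[15,59/3] z:[15,56] -> hit [15,59/3], descend [6, 7]
    N6 x:[50/3,77/3] y:[15,59/3] z:[15,29] -> hit [50/3,59/3], descend [8, 14]
      N8 x:[71/3,77/3] y:[52/3,18] z:[24,26] -> miss, prune
      N14 x:[50/3,58/3] y:[15,59/3] z:[15,29] -> hit [50/3,58/3] leaf, test {P1@t=55/3, P7(miss)}
    N7 x:[43/3,74/3] y:[15,53/3] z:[43,56] -> miss, prune
  N3 x:[46/3,77/3] y:[19,86/3] z:[16,54] -> hit [19,77/3], descend [4, 12]
    N4 x:[20,77/3] y:[20,67/3] z:[16,32] -> hit [20,67/3], descend [5, 9]
      N5 x:[76/3,77/3] y:[21,67/3] z:[16,17] -> miss, prune
      N9 x:[20,68/3] y:[20,22] z:[26,32] -> miss, prune
    N12 x:[46/3,67/3] y:[19,86/3] z:[28,54] -> miss, prune

11 AABB tests over nodes [0, 1, 6, 8, 14, 7, 3, 4, 5, 9, 12]; 1 leaf entered; closest P1.

== RESULT ==
11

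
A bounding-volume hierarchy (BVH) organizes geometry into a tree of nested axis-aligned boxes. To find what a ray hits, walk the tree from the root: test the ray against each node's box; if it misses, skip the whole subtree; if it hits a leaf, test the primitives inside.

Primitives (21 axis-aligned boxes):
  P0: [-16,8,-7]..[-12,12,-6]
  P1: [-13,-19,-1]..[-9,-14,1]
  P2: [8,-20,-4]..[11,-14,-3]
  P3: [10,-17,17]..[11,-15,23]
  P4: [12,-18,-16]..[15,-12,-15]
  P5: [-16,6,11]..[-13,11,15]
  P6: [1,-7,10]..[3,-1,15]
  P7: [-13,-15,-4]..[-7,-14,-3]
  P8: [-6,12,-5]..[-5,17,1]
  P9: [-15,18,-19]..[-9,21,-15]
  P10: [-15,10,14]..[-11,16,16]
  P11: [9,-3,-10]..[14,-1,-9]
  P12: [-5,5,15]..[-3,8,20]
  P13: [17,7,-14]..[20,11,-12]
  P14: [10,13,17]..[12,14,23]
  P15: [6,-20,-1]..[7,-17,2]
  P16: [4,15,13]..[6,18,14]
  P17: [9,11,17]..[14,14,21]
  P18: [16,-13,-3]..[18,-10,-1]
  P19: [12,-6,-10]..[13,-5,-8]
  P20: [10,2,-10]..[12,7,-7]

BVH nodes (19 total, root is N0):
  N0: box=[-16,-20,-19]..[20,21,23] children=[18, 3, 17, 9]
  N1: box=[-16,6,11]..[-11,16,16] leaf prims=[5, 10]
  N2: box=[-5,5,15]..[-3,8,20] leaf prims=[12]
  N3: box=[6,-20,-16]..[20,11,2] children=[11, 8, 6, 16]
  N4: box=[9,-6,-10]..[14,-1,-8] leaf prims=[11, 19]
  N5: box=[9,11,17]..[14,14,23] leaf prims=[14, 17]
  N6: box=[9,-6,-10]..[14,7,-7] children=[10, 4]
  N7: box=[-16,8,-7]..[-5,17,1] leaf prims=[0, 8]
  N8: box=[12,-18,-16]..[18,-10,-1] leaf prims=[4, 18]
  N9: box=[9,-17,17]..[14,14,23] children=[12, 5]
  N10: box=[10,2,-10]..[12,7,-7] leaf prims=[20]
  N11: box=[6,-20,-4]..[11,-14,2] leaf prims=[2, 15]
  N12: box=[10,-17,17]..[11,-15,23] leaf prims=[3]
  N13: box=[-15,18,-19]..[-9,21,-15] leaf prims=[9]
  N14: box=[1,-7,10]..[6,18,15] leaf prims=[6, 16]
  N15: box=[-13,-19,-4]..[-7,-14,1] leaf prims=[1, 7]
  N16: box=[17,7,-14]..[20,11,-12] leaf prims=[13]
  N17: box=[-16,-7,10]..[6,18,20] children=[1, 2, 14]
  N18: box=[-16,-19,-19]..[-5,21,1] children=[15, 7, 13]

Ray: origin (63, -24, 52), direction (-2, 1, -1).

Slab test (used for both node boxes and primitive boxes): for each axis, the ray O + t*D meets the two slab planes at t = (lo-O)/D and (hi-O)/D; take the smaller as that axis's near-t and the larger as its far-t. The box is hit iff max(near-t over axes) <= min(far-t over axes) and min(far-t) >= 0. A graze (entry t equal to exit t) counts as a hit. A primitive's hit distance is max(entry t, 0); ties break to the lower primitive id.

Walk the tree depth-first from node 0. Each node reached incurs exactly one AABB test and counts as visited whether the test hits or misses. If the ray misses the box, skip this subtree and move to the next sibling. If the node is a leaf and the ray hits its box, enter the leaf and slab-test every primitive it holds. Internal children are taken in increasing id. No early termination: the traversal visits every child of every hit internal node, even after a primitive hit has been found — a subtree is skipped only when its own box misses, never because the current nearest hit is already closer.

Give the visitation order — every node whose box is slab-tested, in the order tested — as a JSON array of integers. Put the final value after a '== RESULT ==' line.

Walk:
N0 x:[43/2,79/2] y:[4,45] z:[29,71] -> hit [29,79/2], descend [3, 9, 17, 18]
  N3 x:[43/2,57/2] y:[4,35] z:[50,68] -> miss, prune
  N9 x:[49/2,27] y:[7,38] z:[29,35] -> miss, prune
  N17 x:[57/2,79/2] y:[17,42] z:[32,42] -> hit [32,79/2], descend [1, 2, 14]
    N1 x:[37,79/2] y:[30,40] z:[36,41] -> hit [37,79/2] leaf, test {P5(miss), P10@t=37}
    N2 x:[33,34] y:[29,32] z:[32,37] -> miss, prune
    N14 x:[57/2,31] y:[17,42] z:[37,42] -> miss, prune
  N18 x:[34,79/2] y:[5,45] z:[51,71] -> miss, prune

Summary -> nodes [0, 3, 9, 17, 1, 2, 14, 18]; box-tests=8; leaf-entries=1; first=P10

== RESULT ==
[0, 3, 9, 17, 1, 2, 14, 18]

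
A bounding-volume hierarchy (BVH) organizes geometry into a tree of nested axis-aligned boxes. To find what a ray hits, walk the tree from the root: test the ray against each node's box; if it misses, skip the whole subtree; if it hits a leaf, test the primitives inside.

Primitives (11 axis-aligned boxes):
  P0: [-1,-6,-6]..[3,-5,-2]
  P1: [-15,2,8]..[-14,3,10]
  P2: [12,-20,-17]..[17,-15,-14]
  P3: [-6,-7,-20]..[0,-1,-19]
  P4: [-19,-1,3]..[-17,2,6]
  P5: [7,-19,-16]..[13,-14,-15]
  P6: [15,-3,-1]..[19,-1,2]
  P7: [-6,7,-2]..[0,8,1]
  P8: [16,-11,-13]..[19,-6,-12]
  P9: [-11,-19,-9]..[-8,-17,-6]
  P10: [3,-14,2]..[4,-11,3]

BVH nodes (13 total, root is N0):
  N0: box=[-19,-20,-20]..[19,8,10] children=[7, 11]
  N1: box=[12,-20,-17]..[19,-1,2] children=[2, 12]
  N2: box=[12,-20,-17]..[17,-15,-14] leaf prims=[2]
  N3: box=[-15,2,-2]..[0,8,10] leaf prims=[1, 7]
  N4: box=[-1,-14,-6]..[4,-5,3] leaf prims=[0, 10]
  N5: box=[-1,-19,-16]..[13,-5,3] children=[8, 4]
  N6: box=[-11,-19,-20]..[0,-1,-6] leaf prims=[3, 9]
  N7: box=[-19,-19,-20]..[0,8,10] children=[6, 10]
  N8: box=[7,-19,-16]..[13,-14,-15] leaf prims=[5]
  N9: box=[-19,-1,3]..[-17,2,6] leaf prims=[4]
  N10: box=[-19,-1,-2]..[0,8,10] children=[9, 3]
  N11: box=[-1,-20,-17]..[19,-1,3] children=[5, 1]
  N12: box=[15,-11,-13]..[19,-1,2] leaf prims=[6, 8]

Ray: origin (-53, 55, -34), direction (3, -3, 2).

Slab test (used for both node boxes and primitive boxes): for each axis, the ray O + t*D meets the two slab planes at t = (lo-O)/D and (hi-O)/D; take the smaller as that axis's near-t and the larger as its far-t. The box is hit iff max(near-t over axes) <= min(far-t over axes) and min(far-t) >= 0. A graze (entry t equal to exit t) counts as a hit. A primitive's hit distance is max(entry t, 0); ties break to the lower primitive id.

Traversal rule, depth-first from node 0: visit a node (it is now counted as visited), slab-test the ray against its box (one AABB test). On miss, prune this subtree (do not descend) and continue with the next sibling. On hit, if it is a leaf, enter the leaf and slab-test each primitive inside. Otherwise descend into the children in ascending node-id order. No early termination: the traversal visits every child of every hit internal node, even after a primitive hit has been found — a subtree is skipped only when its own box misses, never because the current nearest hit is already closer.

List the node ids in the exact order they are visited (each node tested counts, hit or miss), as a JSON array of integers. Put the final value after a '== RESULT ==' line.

Walk:
N0 x:[34/3,24] y:[47/3,25] z:[7,22] -> hit [47/3,22], descend [7, 11]
  N7 x:[34/3,53/3] y:[47/3,74/3] z:[7,22] -> hit [47/3,53/3], descend [6, 10]
    N6 x:[14,53/3] y:[56/3,74/3] z:[7,14] -> miss, prune
    N10 x:[34/3,53/3] y:[47/3,56/3] z:[16,22] -> hit [16,53/3], descend [3, 9]
      N3 x:[38/3,53/3] y:[47/3,53/3] z:[16,22] -> hit [16,53/3] leaf, test {P1(miss), P7@t=16}
      N9 x:[34/3,12] y:[53/3,56/3] z:[37/2,20] -> miss, prune
  N11 x:[52/3,24] y:[56/3,25] z:[17/2,37/2] -> miss, prune

7 AABB tests over nodes [0, 7, 6, 10, 3, 9, 11]; 1 leaf entered; closest P7.

== RESULT ==
[0, 7, 6, 10, 3, 9, 11]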